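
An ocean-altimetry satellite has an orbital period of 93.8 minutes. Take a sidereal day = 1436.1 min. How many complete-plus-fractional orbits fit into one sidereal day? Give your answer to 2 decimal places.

T = 93.8 min = 5628.0 s.
Orbits per sidereal day = 86166 / 5628.0 = 15.310.

15.31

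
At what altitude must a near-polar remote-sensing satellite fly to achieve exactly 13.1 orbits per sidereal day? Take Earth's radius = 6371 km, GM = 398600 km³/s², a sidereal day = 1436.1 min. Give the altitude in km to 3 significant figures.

Required period T = 86166 / 13.1 = 6577.6 s.
From T = 2π√(a³/μ): a = (μ T²/4π²)^(1/3) = (398600 × 6577.6² / 4π²)^(1/3) = 7588 km.
Altitude h = a − R = 7588 − 6371 = 1217 km.

1220 km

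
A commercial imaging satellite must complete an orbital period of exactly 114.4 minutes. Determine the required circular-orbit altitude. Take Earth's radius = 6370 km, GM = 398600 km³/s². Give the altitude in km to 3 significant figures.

1440 km

T = 114.4 min = 6864.0 s.
From T = 2π√(a³/μ): a = (μ T²/4π²)^(1/3) = (398600 × 6864.0² / 4π²)^(1/3) = 7806 km.
Altitude h = a − R = 7806 − 6370 = 1436 km.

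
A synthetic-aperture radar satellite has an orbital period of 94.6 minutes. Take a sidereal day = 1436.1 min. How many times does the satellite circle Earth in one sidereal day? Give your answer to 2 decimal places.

T = 94.6 min = 5676.0 s.
Orbits per sidereal day = 86166 / 5676.0 = 15.181.

15.18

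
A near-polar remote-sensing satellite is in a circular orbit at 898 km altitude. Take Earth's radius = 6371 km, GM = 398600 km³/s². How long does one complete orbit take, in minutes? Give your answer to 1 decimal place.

Semi-major axis a = 6371 + 898 = 7269 km. Period T = 2π√(a³/μ) = 2π√(7269³/398600) = 6167.7 s = 102.79 min.

102.8 min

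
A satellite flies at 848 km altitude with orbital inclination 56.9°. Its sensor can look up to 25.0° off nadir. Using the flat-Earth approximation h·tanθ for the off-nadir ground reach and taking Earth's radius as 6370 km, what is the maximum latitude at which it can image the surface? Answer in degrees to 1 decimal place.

60.5°

For a prograde orbit the ground track reaches latitude ±i = ±56.9°.
Sensor half-swath on the ground ≈ 848·tan(25.0°) = 395 km = 3.56° of latitude.
Maximum observable latitude ≈ 56.9 + 3.56 = 60.5°.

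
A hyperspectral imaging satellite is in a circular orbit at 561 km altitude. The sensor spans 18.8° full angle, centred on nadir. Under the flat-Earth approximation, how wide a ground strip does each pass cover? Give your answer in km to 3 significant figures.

186 km

Half-angle = 18.8°/2 = 9.4°.
Swath width ≈ 2h·tan(θ/2) = 2 × 561 × tan(9.4°) = 185.7 km.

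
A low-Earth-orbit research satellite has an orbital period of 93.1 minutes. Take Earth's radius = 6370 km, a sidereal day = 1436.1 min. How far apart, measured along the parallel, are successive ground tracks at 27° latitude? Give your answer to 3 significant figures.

2310 km

T = 93.1 min = 5586.0 s.
Node shift per orbit = (5586.0/86166) × 360° = 23.34°.
Equatorial spacing = 23.34 × 111.2 km/° = 2595 km.
At 27° latitude, spacing = 2595 × cos(27°) = 2312 km.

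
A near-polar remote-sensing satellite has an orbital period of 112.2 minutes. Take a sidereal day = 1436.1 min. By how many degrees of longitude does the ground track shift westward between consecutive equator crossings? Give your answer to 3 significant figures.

T = 112.2 min = 6732.0 s.
During one orbit Earth rotates (6732.0 / 86166) × 360° = 28.13°.

28.1°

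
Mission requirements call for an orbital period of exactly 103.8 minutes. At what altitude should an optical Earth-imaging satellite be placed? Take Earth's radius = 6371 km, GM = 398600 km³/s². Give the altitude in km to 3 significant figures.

945 km

T = 103.8 min = 6228.0 s.
From T = 2π√(a³/μ): a = (μ T²/4π²)^(1/3) = (398600 × 6228.0² / 4π²)^(1/3) = 7316 km.
Altitude h = a − R = 7316 − 6371 = 945 km.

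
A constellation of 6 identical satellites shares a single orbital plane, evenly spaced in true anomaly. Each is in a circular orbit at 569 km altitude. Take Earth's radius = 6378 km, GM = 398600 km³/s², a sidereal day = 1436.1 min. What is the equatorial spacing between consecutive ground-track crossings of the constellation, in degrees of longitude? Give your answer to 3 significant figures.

4.01°

Semi-major axis a = 6378 + 569 = 6947 km. Period T = 2π√(a³/μ) = 2π√(6947³/398600) = 5762.4 s = 96.04 min.
Single-satellite node shift = (5762.4/86166) × 360° = 24.08°.
With 6 satellites evenly phased, successive equator crossings are 24.08/6 = 4.013° apart.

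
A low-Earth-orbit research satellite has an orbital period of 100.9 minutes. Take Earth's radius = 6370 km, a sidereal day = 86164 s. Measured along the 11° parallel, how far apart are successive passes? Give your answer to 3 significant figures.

2760 km

T = 100.9 min = 6054.0 s.
Node shift per orbit = (6054.0/86164) × 360° = 25.29°.
Equatorial spacing = 25.29 × 111.2 km/° = 2812 km.
At 11° latitude, spacing = 2812 × cos(11°) = 2760 km.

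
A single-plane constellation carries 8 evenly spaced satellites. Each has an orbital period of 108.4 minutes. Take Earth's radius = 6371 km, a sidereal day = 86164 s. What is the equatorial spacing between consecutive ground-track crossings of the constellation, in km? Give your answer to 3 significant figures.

T = 108.4 min = 6504.0 s.
Single-satellite node shift = (6504.0/86164) × 360° = 27.17°.
With 8 satellites evenly phased, successive equator crossings are 27.17/8 = 3.397° apart.
That is 3.397 × 111.2 = 378 km at the equator.

378 km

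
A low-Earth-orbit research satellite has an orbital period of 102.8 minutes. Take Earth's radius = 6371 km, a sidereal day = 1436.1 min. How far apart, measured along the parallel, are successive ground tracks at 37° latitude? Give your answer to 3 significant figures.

2290 km

T = 102.8 min = 6168.0 s.
Node shift per orbit = (6168.0/86166) × 360° = 25.77°.
Equatorial spacing = 25.77 × 111.2 km/° = 2865 km.
At 37° latitude, spacing = 2865 × cos(37°) = 2288 km.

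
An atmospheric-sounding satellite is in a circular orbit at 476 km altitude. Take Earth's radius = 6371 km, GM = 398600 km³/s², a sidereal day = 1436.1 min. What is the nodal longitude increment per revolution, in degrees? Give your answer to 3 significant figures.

Semi-major axis a = 6371 + 476 = 6847 km. Period T = 2π√(a³/μ) = 2π√(6847³/398600) = 5638.5 s = 93.97 min.
During one orbit Earth rotates (5638.5 / 86166) × 360° = 23.56°.

23.6°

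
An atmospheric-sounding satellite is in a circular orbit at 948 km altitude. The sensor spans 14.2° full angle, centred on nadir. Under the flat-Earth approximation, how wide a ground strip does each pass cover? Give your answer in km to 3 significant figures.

236 km

Half-angle = 14.2°/2 = 7.1°.
Swath width ≈ 2h·tan(θ/2) = 2 × 948 × tan(7.1°) = 236.2 km.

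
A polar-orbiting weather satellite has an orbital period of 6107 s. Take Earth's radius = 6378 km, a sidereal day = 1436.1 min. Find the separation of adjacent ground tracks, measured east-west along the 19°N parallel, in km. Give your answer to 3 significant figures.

Node shift per orbit = (6107.0/86166) × 360° = 25.51°.
Equatorial spacing = 25.51 × 111.3 km/° = 2840 km.
At 19° latitude, spacing = 2840 × cos(19°) = 2686 km.

2690 km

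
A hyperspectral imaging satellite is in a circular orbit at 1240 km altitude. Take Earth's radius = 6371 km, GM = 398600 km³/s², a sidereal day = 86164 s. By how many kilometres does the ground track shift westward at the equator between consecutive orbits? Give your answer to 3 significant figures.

Semi-major axis a = 6371 + 1240 = 7611 km. Period T = 2π√(a³/μ) = 2π√(7611³/398600) = 6608.1 s = 110.13 min.
During one orbit Earth rotates (6608.1 / 86164) × 360° = 27.61°.
At the equator that is 27.61° × (2π·6371/360) km/° = 27.61 × 111.2 = 3070 km.

3070 km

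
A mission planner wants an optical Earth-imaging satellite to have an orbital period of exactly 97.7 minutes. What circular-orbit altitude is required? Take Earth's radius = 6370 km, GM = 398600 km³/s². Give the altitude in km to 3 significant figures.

657 km

T = 97.7 min = 5862.0 s.
From T = 2π√(a³/μ): a = (μ T²/4π²)^(1/3) = (398600 × 5862.0² / 4π²)^(1/3) = 7027 km.
Altitude h = a − R = 7027 − 6370 = 657 km.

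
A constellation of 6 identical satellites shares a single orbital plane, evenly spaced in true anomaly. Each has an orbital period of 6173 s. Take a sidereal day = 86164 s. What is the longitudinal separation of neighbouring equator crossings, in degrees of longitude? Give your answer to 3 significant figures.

Single-satellite node shift = (6173.0/86164) × 360° = 25.79°.
With 6 satellites evenly phased, successive equator crossings are 25.79/6 = 4.299° apart.

4.30°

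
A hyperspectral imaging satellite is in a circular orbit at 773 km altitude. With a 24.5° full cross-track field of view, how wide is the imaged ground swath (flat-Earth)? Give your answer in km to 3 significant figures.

Half-angle = 24.5°/2 = 12.25°.
Swath width ≈ 2h·tan(θ/2) = 2 × 773 × tan(12.25°) = 335.7 km.

336 km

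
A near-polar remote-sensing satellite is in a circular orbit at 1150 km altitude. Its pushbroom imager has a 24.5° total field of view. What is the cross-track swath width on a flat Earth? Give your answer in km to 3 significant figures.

Half-angle = 24.5°/2 = 12.25°.
Swath width ≈ 2h·tan(θ/2) = 2 × 1150 × tan(12.25°) = 499.4 km.

499 km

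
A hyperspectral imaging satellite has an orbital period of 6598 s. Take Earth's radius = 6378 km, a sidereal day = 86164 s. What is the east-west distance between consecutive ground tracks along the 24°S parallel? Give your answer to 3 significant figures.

Node shift per orbit = (6598.0/86164) × 360° = 27.57°.
Equatorial spacing = 27.57 × 111.3 km/° = 3069 km.
At 24° latitude, spacing = 3069 × cos(24°) = 2803 km.

2800 km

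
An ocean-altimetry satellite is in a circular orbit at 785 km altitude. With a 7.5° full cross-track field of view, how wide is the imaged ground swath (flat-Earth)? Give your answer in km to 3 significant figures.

Half-angle = 7.5°/2 = 3.75°.
Swath width ≈ 2h·tan(θ/2) = 2 × 785 × tan(3.75°) = 102.9 km.

103 km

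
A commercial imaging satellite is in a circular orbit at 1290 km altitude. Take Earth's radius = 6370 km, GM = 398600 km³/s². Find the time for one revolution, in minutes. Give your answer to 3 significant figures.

111 min

Semi-major axis a = 6370 + 1290 = 7660 km. Period T = 2π√(a³/μ) = 2π√(7660³/398600) = 6672.0 s = 111.20 min.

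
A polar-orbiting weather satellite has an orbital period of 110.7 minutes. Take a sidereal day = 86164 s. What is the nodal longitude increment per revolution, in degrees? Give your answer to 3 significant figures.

27.8°

T = 110.7 min = 6642.0 s.
During one orbit Earth rotates (6642.0 / 86164) × 360° = 27.75°.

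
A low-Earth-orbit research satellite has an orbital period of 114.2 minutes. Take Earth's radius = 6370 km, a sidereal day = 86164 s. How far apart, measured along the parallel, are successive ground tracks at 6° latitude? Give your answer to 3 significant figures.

3170 km

T = 114.2 min = 6852.0 s.
Node shift per orbit = (6852.0/86164) × 360° = 28.63°.
Equatorial spacing = 28.63 × 111.2 km/° = 3183 km.
At 6° latitude, spacing = 3183 × cos(6°) = 3165 km.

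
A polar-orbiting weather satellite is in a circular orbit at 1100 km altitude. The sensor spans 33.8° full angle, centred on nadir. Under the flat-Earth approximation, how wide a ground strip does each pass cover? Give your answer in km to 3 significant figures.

668 km

Half-angle = 33.8°/2 = 16.9°.
Swath width ≈ 2h·tan(θ/2) = 2 × 1100 × tan(16.9°) = 668.4 km.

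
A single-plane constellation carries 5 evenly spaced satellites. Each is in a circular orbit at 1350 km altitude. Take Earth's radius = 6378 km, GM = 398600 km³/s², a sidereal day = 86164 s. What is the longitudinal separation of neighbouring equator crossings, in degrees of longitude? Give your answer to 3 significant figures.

Semi-major axis a = 6378 + 1350 = 7728 km. Period T = 2π√(a³/μ) = 2π√(7728³/398600) = 6761.0 s = 112.68 min.
Single-satellite node shift = (6761.0/86164) × 360° = 28.25°.
With 5 satellites evenly phased, successive equator crossings are 28.25/5 = 5.650° apart.

5.65°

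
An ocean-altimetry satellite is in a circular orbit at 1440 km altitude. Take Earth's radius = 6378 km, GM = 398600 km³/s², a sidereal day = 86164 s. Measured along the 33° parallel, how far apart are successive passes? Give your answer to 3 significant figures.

2680 km

Semi-major axis a = 6378 + 1440 = 7818 km. Period T = 2π√(a³/μ) = 2π√(7818³/398600) = 6879.5 s = 114.66 min.
Node shift per orbit = (6879.5/86164) × 360° = 28.74°.
Equatorial spacing = 28.74 × 111.3 km/° = 3200 km.
At 33° latitude, spacing = 3200 × cos(33°) = 2683 km.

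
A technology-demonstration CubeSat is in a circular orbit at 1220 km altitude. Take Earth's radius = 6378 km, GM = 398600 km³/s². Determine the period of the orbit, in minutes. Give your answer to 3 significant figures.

110 min

Semi-major axis a = 6378 + 1220 = 7598 km. Period T = 2π√(a³/μ) = 2π√(7598³/398600) = 6591.1 s = 109.85 min.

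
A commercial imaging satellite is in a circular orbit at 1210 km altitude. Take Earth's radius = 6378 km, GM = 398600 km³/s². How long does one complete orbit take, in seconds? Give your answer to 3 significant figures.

6580 seconds

Semi-major axis a = 6378 + 1210 = 7588 km. Period T = 2π√(a³/μ) = 2π√(7588³/398600) = 6578.1 s = 109.64 min.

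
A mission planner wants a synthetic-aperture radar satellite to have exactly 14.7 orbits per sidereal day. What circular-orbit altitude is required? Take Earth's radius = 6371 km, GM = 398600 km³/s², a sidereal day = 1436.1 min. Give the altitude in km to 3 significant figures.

655 km

Required period T = 86166 / 14.7 = 5861.6 s.
From T = 2π√(a³/μ): a = (μ T²/4π²)^(1/3) = (398600 × 5861.6² / 4π²)^(1/3) = 7026 km.
Altitude h = a − R = 7026 − 6371 = 655 km.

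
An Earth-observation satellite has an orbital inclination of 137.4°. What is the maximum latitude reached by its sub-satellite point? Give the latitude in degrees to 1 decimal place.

Retrograde orbit: the ground track reaches ±(180° − i) = ±(180 − 137.4) = ±42.6°.

42.6°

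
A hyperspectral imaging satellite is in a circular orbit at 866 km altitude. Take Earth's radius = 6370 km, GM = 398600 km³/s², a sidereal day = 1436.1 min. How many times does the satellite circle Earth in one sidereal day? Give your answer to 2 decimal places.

14.07

Semi-major axis a = 6370 + 866 = 7236 km. Period T = 2π√(a³/μ) = 2π√(7236³/398600) = 6125.7 s = 102.10 min.
Orbits per sidereal day = 86166 / 6125.7 = 14.066.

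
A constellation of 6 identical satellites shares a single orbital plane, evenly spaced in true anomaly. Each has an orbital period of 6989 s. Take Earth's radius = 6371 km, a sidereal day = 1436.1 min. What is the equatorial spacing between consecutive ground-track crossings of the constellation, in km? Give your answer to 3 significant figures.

Single-satellite node shift = (6989.0/86166) × 360° = 29.20°.
With 6 satellites evenly phased, successive equator crossings are 29.20/6 = 4.867° apart.
That is 4.867 × 111.2 = 541 km at the equator.

541 km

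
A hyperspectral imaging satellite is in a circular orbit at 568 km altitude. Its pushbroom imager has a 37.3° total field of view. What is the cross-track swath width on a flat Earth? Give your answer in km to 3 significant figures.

383 km

Half-angle = 37.3°/2 = 18.65°.
Swath width ≈ 2h·tan(θ/2) = 2 × 568 × tan(18.65°) = 383.4 km.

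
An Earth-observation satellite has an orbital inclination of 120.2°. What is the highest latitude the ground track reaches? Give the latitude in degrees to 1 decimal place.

59.8°

Retrograde orbit: the ground track reaches ±(180° − i) = ±(180 − 120.2) = ±59.8°.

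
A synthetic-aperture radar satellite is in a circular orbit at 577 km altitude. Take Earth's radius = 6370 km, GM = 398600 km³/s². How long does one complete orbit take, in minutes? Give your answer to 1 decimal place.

Semi-major axis a = 6370 + 577 = 6947 km. Period T = 2π√(a³/μ) = 2π√(6947³/398600) = 5762.4 s = 96.04 min.

96.0 min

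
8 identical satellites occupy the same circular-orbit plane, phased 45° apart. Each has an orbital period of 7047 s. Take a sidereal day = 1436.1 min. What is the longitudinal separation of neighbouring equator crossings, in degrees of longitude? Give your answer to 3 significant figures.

3.68°

Single-satellite node shift = (7047.0/86166) × 360° = 29.44°.
With 8 satellites evenly phased, successive equator crossings are 29.44/8 = 3.680° apart.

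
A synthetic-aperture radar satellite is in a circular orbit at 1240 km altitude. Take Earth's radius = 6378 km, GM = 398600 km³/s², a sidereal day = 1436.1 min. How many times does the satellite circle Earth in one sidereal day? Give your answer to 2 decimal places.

Semi-major axis a = 6378 + 1240 = 7618 km. Period T = 2π√(a³/μ) = 2π√(7618³/398600) = 6617.2 s = 110.29 min.
Orbits per sidereal day = 86166 / 6617.2 = 13.022.

13.02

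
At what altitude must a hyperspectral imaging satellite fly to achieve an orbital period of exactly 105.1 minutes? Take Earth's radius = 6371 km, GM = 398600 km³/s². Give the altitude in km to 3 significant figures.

T = 105.1 min = 6306.0 s.
From T = 2π√(a³/μ): a = (μ T²/4π²)^(1/3) = (398600 × 6306.0² / 4π²)^(1/3) = 7377 km.
Altitude h = a − R = 7377 − 6371 = 1006 km.

1010 km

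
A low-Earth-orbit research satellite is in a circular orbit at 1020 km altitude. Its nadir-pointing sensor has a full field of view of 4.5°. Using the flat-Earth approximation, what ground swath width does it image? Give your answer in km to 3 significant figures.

Half-angle = 4.5°/2 = 2.25°.
Swath width ≈ 2h·tan(θ/2) = 2 × 1020 × tan(2.25°) = 80.2 km.

80.2 km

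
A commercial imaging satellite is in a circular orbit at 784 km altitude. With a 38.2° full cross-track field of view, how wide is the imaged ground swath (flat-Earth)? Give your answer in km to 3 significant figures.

Half-angle = 38.2°/2 = 19.1°.
Swath width ≈ 2h·tan(θ/2) = 2 × 784 × tan(19.1°) = 543.0 km.

543 km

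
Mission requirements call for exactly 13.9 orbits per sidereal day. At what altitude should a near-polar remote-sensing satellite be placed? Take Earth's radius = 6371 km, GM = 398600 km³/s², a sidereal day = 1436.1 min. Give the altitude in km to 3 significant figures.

Required period T = 86166 / 13.9 = 6199.0 s.
From T = 2π√(a³/μ): a = (μ T²/4π²)^(1/3) = (398600 × 6199.0² / 4π²)^(1/3) = 7294 km.
Altitude h = a − R = 7294 − 6371 = 923 km.

923 km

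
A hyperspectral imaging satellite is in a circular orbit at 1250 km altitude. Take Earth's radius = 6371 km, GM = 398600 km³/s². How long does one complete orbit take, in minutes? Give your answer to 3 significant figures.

Semi-major axis a = 6371 + 1250 = 7621 km. Period T = 2π√(a³/μ) = 2π√(7621³/398600) = 6621.1 s = 110.35 min.

110 min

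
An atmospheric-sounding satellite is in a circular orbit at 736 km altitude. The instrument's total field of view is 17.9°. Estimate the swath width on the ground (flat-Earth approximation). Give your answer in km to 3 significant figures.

232 km

Half-angle = 17.9°/2 = 8.95°.
Swath width ≈ 2h·tan(θ/2) = 2 × 736 × tan(8.95°) = 231.8 km.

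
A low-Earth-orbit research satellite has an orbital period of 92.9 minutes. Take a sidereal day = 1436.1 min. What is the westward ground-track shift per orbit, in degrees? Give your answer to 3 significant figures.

T = 92.9 min = 5574.0 s.
During one orbit Earth rotates (5574.0 / 86166) × 360° = 23.29°.

23.3°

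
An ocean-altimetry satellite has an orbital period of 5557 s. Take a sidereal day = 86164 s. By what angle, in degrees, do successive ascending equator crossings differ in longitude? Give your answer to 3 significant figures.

23.2°

During one orbit Earth rotates (5557.0 / 86164) × 360° = 23.22°.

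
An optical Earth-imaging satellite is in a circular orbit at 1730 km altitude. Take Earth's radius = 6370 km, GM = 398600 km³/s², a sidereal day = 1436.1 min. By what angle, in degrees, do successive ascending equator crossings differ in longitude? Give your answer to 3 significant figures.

Semi-major axis a = 6370 + 1730 = 8100 km. Period T = 2π√(a³/μ) = 2π√(8100³/398600) = 7255.0 s = 120.92 min.
During one orbit Earth rotates (7255.0 / 86166) × 360° = 30.31°.

30.3°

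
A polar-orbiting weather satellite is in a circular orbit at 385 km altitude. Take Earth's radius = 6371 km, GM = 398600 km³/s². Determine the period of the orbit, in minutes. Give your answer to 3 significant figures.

92.1 min

Semi-major axis a = 6371 + 385 = 6756 km. Period T = 2π√(a³/μ) = 2π√(6756³/398600) = 5526.4 s = 92.11 min.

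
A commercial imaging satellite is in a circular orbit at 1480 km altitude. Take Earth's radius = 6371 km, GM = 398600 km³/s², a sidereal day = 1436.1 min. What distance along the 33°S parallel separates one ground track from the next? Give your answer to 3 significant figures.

Semi-major axis a = 6371 + 1480 = 7851 km. Period T = 2π√(a³/μ) = 2π√(7851³/398600) = 6923.1 s = 115.38 min.
Node shift per orbit = (6923.1/86166) × 360° = 28.92°.
Equatorial spacing = 28.92 × 111.2 km/° = 3216 km.
At 33° latitude, spacing = 3216 × cos(33°) = 2697 km.

2700 km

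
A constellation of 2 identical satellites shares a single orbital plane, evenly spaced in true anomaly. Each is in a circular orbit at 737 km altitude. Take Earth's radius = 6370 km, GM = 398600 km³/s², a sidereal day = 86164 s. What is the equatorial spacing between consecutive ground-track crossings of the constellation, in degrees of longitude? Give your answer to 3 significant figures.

12.5°

Semi-major axis a = 6370 + 737 = 7107 km. Period T = 2π√(a³/μ) = 2π√(7107³/398600) = 5962.7 s = 99.38 min.
Single-satellite node shift = (5962.7/86164) × 360° = 24.91°.
With 2 satellites evenly phased, successive equator crossings are 24.91/2 = 12.456° apart.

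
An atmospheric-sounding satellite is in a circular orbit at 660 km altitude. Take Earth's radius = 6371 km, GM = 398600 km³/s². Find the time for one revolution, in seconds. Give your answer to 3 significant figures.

5870 seconds

Semi-major axis a = 6371 + 660 = 7031 km. Period T = 2π√(a³/μ) = 2π√(7031³/398600) = 5867.3 s = 97.79 min.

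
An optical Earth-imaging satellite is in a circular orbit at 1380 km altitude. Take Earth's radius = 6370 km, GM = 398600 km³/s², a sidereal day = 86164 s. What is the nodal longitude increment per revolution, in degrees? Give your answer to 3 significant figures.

Semi-major axis a = 6370 + 1380 = 7750 km. Period T = 2π√(a³/μ) = 2π√(7750³/398600) = 6789.9 s = 113.17 min.
During one orbit Earth rotates (6789.9 / 86164) × 360° = 28.37°.

28.4°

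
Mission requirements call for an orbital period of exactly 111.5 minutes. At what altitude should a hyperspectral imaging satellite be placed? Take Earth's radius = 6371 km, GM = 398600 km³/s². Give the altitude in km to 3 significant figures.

1300 km

T = 111.5 min = 6690.0 s.
From T = 2π√(a³/μ): a = (μ T²/4π²)^(1/3) = (398600 × 6690.0² / 4π²)^(1/3) = 7674 km.
Altitude h = a − R = 7674 − 6371 = 1303 km.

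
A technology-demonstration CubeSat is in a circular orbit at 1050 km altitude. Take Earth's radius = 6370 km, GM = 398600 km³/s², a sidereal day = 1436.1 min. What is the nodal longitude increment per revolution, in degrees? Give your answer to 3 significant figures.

Semi-major axis a = 6370 + 1050 = 7420 km. Period T = 2π√(a³/μ) = 2π√(7420³/398600) = 6360.9 s = 106.01 min.
During one orbit Earth rotates (6360.9 / 86166) × 360° = 26.58°.

26.6°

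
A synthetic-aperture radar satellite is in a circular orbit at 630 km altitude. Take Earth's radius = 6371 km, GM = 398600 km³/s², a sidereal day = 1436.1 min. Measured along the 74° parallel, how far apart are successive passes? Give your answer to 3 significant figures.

747 km

Semi-major axis a = 6371 + 630 = 7001 km. Period T = 2π√(a³/μ) = 2π√(7001³/398600) = 5829.8 s = 97.16 min.
Node shift per orbit = (5829.8/86166) × 360° = 24.36°.
Equatorial spacing = 24.36 × 111.2 km/° = 2708 km.
At 74° latitude, spacing = 2708 × cos(74°) = 747 km.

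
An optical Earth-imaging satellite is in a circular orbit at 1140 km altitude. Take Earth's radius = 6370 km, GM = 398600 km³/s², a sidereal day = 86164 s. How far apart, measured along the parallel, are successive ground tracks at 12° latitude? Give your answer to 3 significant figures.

2940 km

Semi-major axis a = 6370 + 1140 = 7510 km. Period T = 2π√(a³/μ) = 2π√(7510³/398600) = 6477.0 s = 107.95 min.
Node shift per orbit = (6477.0/86164) × 360° = 27.06°.
Equatorial spacing = 27.06 × 111.2 km/° = 3009 km.
At 12° latitude, spacing = 3009 × cos(12°) = 2943 km.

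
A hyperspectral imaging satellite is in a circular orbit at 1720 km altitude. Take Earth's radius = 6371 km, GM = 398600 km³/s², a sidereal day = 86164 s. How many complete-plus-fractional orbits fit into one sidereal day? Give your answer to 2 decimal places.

11.90

Semi-major axis a = 6371 + 1720 = 8091 km. Period T = 2π√(a³/μ) = 2π√(8091³/398600) = 7242.9 s = 120.72 min.
Orbits per sidereal day = 86164 / 7242.9 = 11.896.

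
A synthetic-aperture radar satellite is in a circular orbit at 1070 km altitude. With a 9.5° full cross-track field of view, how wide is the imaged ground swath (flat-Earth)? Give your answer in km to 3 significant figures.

178 km

Half-angle = 9.5°/2 = 4.75°.
Swath width ≈ 2h·tan(θ/2) = 2 × 1070 × tan(4.75°) = 177.8 km.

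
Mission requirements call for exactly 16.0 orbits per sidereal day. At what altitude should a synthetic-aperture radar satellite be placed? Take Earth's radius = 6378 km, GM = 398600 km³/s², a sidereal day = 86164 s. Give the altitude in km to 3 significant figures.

262 km

Required period T = 86164 / 16.0 = 5385.2 s.
From T = 2π√(a³/μ): a = (μ T²/4π²)^(1/3) = (398600 × 5385.2² / 4π²)^(1/3) = 6640 km.
Altitude h = a − R = 6640 − 6378 = 262 km.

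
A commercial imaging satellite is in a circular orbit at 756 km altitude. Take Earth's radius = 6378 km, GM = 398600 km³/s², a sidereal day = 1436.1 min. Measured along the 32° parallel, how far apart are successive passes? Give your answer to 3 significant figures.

Semi-major axis a = 6378 + 756 = 7134 km. Period T = 2π√(a³/μ) = 2π√(7134³/398600) = 5996.7 s = 99.94 min.
Node shift per orbit = (5996.7/86166) × 360° = 25.05°.
Equatorial spacing = 25.05 × 111.3 km/° = 2789 km.
At 32° latitude, spacing = 2789 × cos(32°) = 2365 km.

2370 km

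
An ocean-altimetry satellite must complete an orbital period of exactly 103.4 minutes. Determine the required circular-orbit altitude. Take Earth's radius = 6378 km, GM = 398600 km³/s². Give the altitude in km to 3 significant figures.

T = 103.4 min = 6204.0 s.
From T = 2π√(a³/μ): a = (μ T²/4π²)^(1/3) = (398600 × 6204.0² / 4π²)^(1/3) = 7297 km.
Altitude h = a − R = 7297 − 6378 = 919 km.

919 km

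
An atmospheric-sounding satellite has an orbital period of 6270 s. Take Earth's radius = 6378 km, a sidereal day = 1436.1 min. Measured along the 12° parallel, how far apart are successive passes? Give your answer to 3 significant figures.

2850 km

Node shift per orbit = (6270.0/86166) × 360° = 26.20°.
Equatorial spacing = 26.20 × 111.3 km/° = 2916 km.
At 12° latitude, spacing = 2916 × cos(12°) = 2852 km.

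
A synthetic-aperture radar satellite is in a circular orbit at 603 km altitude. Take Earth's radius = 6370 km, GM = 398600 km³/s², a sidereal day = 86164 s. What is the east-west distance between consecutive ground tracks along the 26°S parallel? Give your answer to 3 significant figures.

Semi-major axis a = 6370 + 603 = 6973 km. Period T = 2π√(a³/μ) = 2π√(6973³/398600) = 5794.8 s = 96.58 min.
Node shift per orbit = (5794.8/86164) × 360° = 24.21°.
Equatorial spacing = 24.21 × 111.2 km/° = 2692 km.
At 26° latitude, spacing = 2692 × cos(26°) = 2419 km.

2420 km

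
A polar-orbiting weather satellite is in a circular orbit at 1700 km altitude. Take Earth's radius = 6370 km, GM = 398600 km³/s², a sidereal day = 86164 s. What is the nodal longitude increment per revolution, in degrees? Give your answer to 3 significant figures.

30.1°

Semi-major axis a = 6370 + 1700 = 8070 km. Period T = 2π√(a³/μ) = 2π√(8070³/398600) = 7214.8 s = 120.25 min.
During one orbit Earth rotates (7214.8 / 86164) × 360° = 30.14°.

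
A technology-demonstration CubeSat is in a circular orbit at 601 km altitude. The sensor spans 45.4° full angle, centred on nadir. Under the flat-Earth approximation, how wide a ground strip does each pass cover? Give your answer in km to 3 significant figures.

Half-angle = 45.4°/2 = 22.7°.
Swath width ≈ 2h·tan(θ/2) = 2 × 601 × tan(22.7°) = 502.8 km.

503 km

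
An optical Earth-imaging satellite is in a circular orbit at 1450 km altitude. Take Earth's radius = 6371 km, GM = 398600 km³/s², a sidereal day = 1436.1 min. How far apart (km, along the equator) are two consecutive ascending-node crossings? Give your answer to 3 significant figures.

3200 km

Semi-major axis a = 6371 + 1450 = 7821 km. Period T = 2π√(a³/μ) = 2π√(7821³/398600) = 6883.4 s = 114.72 min.
During one orbit Earth rotates (6883.4 / 86166) × 360° = 28.76°.
At the equator that is 28.76° × (2π·6371/360) km/° = 28.76 × 111.2 = 3198 km.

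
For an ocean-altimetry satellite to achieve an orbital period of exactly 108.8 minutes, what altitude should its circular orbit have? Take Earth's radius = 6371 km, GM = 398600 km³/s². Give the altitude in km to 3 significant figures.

T = 108.8 min = 6528.0 s.
From T = 2π√(a³/μ): a = (μ T²/4π²)^(1/3) = (398600 × 6528.0² / 4π²)^(1/3) = 7549 km.
Altitude h = a − R = 7549 − 6371 = 1178 km.

1180 km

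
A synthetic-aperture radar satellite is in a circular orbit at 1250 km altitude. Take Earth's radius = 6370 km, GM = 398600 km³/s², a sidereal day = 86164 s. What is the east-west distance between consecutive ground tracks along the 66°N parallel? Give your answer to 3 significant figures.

Semi-major axis a = 6370 + 1250 = 7620 km. Period T = 2π√(a³/μ) = 2π√(7620³/398600) = 6619.8 s = 110.33 min.
Node shift per orbit = (6619.8/86164) × 360° = 27.66°.
Equatorial spacing = 27.66 × 111.2 km/° = 3075 km.
At 66° latitude, spacing = 3075 × cos(66°) = 1251 km.

1250 km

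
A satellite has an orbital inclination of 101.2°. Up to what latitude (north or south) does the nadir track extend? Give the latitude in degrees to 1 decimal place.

Retrograde orbit: the ground track reaches ±(180° − i) = ±(180 − 101.2) = ±78.8°.

78.8°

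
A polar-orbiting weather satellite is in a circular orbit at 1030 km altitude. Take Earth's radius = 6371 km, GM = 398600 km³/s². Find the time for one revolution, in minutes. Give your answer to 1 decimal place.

105.6 min

Semi-major axis a = 6371 + 1030 = 7401 km. Period T = 2π√(a³/μ) = 2π√(7401³/398600) = 6336.5 s = 105.61 min.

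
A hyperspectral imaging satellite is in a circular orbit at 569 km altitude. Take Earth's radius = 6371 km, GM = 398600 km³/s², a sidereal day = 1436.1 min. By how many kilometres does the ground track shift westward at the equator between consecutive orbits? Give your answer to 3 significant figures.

Semi-major axis a = 6371 + 569 = 6940 km. Period T = 2π√(a³/μ) = 2π√(6940³/398600) = 5753.7 s = 95.90 min.
During one orbit Earth rotates (5753.7 / 86166) × 360° = 24.04°.
At the equator that is 24.04° × (2π·6371/360) km/° = 24.04 × 111.2 = 2673 km.

2670 km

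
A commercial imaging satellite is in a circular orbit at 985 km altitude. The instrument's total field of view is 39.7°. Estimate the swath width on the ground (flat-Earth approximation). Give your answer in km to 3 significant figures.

Half-angle = 39.7°/2 = 19.85°.
Swath width ≈ 2h·tan(θ/2) = 2 × 985 × tan(19.85°) = 711.2 km.

711 km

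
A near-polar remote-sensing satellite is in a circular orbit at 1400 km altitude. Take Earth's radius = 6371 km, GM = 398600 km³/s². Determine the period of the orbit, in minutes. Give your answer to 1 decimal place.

113.6 min

Semi-major axis a = 6371 + 1400 = 7771 km. Period T = 2π√(a³/μ) = 2π√(7771³/398600) = 6817.5 s = 113.63 min.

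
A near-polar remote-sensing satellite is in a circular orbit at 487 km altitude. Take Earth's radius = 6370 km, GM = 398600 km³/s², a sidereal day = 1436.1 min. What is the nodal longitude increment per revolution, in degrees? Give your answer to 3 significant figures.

Semi-major axis a = 6370 + 487 = 6857 km. Period T = 2π√(a³/μ) = 2π√(6857³/398600) = 5650.8 s = 94.18 min.
During one orbit Earth rotates (5650.8 / 86166) × 360° = 23.61°.

23.6°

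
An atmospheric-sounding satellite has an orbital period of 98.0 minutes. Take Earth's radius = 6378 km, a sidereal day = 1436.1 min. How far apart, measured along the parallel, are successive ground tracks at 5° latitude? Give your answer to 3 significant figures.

2720 km

T = 98.0 min = 5880.0 s.
Node shift per orbit = (5880.0/86166) × 360° = 24.57°.
Equatorial spacing = 24.57 × 111.3 km/° = 2735 km.
At 5° latitude, spacing = 2735 × cos(5°) = 2724 km.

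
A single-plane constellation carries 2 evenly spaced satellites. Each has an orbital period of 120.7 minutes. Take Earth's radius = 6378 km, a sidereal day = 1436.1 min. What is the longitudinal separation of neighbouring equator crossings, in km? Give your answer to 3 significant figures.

T = 120.7 min = 7242.0 s.
Single-satellite node shift = (7242.0/86166) × 360° = 30.26°.
With 2 satellites evenly phased, successive equator crossings are 30.26/2 = 15.128° apart.
That is 15.128 × 111.3 = 1684 km at the equator.

1680 km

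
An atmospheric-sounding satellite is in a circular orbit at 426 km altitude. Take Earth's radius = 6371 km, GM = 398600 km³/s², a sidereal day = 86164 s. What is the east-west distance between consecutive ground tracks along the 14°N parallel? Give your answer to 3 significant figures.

2510 km

Semi-major axis a = 6371 + 426 = 6797 km. Period T = 2π√(a³/μ) = 2π√(6797³/398600) = 5576.8 s = 92.95 min.
Node shift per orbit = (5576.8/86164) × 360° = 23.30°.
Equatorial spacing = 23.30 × 111.2 km/° = 2591 km.
At 14° latitude, spacing = 2591 × cos(14°) = 2514 km.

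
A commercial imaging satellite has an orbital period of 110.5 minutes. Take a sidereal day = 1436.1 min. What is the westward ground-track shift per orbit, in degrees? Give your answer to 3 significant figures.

T = 110.5 min = 6630.0 s.
During one orbit Earth rotates (6630.0 / 86166) × 360° = 27.70°.

27.7°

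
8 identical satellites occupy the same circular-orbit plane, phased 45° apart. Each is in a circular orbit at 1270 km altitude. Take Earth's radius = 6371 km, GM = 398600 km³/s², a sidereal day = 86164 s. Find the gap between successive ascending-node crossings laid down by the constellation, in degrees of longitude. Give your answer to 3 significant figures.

Semi-major axis a = 6371 + 1270 = 7641 km. Period T = 2π√(a³/μ) = 2π√(7641³/398600) = 6647.2 s = 110.79 min.
Single-satellite node shift = (6647.2/86164) × 360° = 27.77°.
With 8 satellites evenly phased, successive equator crossings are 27.77/8 = 3.472° apart.

3.47°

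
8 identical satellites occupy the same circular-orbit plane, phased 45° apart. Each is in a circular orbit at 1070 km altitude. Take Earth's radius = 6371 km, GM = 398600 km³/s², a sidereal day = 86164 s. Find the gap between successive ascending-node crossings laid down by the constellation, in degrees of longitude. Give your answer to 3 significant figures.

Semi-major axis a = 6371 + 1070 = 7441 km. Period T = 2π√(a³/μ) = 2π√(7441³/398600) = 6387.9 s = 106.47 min.
Single-satellite node shift = (6387.9/86164) × 360° = 26.69°.
With 8 satellites evenly phased, successive equator crossings are 26.69/8 = 3.336° apart.

3.34°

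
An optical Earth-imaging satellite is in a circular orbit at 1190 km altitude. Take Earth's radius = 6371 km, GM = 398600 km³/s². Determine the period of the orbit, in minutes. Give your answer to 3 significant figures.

Semi-major axis a = 6371 + 1190 = 7561 km. Period T = 2π√(a³/μ) = 2π√(7561³/398600) = 6543.0 s = 109.05 min.

109 min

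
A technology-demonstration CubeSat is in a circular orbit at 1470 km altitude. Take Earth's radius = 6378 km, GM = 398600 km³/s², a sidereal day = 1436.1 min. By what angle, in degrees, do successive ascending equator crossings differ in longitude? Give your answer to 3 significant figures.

28.9°

Semi-major axis a = 6378 + 1470 = 7848 km. Period T = 2π√(a³/μ) = 2π√(7848³/398600) = 6919.1 s = 115.32 min.
During one orbit Earth rotates (6919.1 / 86166) × 360° = 28.91°.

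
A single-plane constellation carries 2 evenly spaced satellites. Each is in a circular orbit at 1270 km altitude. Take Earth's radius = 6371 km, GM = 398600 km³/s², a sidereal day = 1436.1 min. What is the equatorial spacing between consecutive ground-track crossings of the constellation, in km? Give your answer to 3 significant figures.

Semi-major axis a = 6371 + 1270 = 7641 km. Period T = 2π√(a³/μ) = 2π√(7641³/398600) = 6647.2 s = 110.79 min.
Single-satellite node shift = (6647.2/86166) × 360° = 27.77°.
With 2 satellites evenly phased, successive equator crossings are 27.77/2 = 13.886° apart.
That is 13.886 × 111.2 = 1544 km at the equator.

1540 km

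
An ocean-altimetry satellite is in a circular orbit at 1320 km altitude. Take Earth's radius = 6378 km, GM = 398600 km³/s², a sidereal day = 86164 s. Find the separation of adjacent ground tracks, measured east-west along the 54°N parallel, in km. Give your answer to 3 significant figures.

1840 km

Semi-major axis a = 6378 + 1320 = 7698 km. Period T = 2π√(a³/μ) = 2π√(7698³/398600) = 6721.7 s = 112.03 min.
Node shift per orbit = (6721.7/86164) × 360° = 28.08°.
Equatorial spacing = 28.08 × 111.3 km/° = 3126 km.
At 54° latitude, spacing = 3126 × cos(54°) = 1838 km.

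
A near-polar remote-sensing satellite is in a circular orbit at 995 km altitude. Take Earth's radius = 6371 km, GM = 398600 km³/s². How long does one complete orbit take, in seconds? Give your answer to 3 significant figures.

Semi-major axis a = 6371 + 995 = 7366 km. Period T = 2π√(a³/μ) = 2π√(7366³/398600) = 6291.6 s = 104.86 min.

6290 seconds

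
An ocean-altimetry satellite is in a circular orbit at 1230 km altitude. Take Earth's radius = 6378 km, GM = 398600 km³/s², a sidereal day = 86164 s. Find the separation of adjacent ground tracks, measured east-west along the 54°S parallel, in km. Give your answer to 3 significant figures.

Semi-major axis a = 6378 + 1230 = 7608 km. Period T = 2π√(a³/μ) = 2π√(7608³/398600) = 6604.2 s = 110.07 min.
Node shift per orbit = (6604.2/86164) × 360° = 27.59°.
Equatorial spacing = 27.59 × 111.3 km/° = 3072 km.
At 54° latitude, spacing = 3072 × cos(54°) = 1805 km.

1810 km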